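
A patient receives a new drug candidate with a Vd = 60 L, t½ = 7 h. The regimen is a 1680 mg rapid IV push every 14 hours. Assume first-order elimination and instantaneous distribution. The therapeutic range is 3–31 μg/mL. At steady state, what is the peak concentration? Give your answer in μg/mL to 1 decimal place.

37.3 μg/mL

The dosing interval is 2 half-lives, so f = 2^(−2) = 0.25.
At steady state, R = 1/(1 − 0.25) = 4/3.
Single-dose peak C₀ = D/Vd = 1680/60 = 28 μg/mL.
Steady-state peak Cmax,ss = C₀·R = 28 × 4/3 ≈ 37.333 μg/mL.
Peak 37.3 μg/mL vs MTC 31 μg/mL: exceeds toxic threshold.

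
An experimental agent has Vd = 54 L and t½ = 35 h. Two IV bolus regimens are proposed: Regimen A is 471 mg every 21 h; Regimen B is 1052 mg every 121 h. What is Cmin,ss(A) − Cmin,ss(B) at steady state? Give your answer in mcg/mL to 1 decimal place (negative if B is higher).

15.0 mcg/mL

Regimen A: f = (1/2)^(21/35) ≈ 0.6598; Cmin,ss = (471/54)·f/(1−f) ≈ 16.916 mcg/mL.
Regimen B: f = (1/2)^(121/35) ≈ 0.0911; Cmin,ss = (1052/54)·f/(1−f) ≈ 1.953 mcg/mL.
Difference ≈ 16.916 − 1.953 ≈ 14.963 mcg/mL.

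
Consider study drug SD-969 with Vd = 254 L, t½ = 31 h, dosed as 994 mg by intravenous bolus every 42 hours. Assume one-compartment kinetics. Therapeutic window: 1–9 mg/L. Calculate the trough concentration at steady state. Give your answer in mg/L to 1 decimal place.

2.5 mg/L

k = ln2/t½ = ln2/31 ≈ 0.022360 h⁻¹; fraction remaining f = e^(−kτ) = e^(−0.022360×42) ≈ 0.3910.
Accumulation ratio R = 1/(1 − f) ≈ 1/0.6090 ≈ 1.6420.
Each bolus raises the concentration by D/Vd = 994/254 ≈ 3.913 mg/L.
Cmax,ss = C₀/(1 − f) ≈ 3.913/0.6090 ≈ 6.425 mg/L.
Steady-state trough Cmin,ss = Cmax,ss·f ≈ 6.425 × 0.3910 ≈ 2.512 mg/L.
Trough 2.5 mg/L vs MEC 1 mg/L: adequate.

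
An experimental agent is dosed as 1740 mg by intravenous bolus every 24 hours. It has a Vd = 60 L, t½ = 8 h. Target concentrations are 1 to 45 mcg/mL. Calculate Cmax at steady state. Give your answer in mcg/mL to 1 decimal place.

τ = 24 h = 3 half-lives, so f = (1/2)^3 = 0.125.
Accumulation ratio R = 1/(1 − f) = 1/0.875 = 8/7.
Single-dose peak C₀ = D/Vd = 1740/60 = 29 mcg/mL.
Steady-state peak Cmax,ss = C₀·R = 29 × 8/7 ≈ 33.143 mcg/mL.
Peak 33.1 mcg/mL vs MTC 45 mcg/mL: below toxic threshold.

33.1 mcg/mL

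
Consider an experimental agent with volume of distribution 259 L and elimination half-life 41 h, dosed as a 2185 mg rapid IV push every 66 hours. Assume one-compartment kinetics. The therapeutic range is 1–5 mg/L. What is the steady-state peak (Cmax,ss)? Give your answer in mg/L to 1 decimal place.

Over one 66-h interval, 66/41 ≈ 1.6098 half-lives elapse, leaving f ≈ 0.3277 of each dose.
At steady state, accumulation factor R = 1/(1 − e^(−kτ)) ≈ 1.4874.
Each bolus raises the concentration by D/Vd = 2185/259 ≈ 8.436 mg/L.
Cmax,ss = C₀/(1 − f) ≈ 8.436/0.6723 ≈ 12.548 mg/L.
Peak 12.5 mg/L vs MTC 5 mg/L: exceeds toxic threshold.

12.5 mg/L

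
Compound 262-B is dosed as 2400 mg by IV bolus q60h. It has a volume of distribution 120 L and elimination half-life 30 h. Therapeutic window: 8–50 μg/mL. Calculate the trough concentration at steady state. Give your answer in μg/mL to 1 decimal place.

6.7 μg/mL

The dosing interval is 2 half-lives, so f = 2^(−2) = 0.25.
Accumulation ratio R = 1/(1 − f) = 1/0.75 = 4/3.
Single-dose peak C₀ = D/Vd = 2400/120 = 20 μg/mL.
Steady-state peak Cmax,ss = C₀·R = 20 × 4/3 ≈ 26.667 μg/mL.
Steady-state trough Cmin,ss = Cmax,ss·f ≈ 26.667 × 0.25 ≈ 6.667 μg/mL.
Trough 6.7 μg/mL vs MEC 8 μg/mL: subtherapeutic.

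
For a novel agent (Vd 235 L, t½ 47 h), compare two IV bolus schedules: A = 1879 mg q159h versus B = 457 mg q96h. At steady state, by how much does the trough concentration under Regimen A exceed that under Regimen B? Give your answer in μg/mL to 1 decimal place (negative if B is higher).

0.2 μg/mL

Regimen A: f = (1/2)^(159/47) ≈ 0.0959; Cmin,ss = (1879/235)·f/(1−f) ≈ 0.848 μg/mL.
Regimen B: f = (1/2)^(96/47) ≈ 0.2427; Cmin,ss = (457/235)·f/(1−f) ≈ 0.623 μg/mL.
Difference ≈ 0.848 − 0.623 ≈ 0.225 μg/mL.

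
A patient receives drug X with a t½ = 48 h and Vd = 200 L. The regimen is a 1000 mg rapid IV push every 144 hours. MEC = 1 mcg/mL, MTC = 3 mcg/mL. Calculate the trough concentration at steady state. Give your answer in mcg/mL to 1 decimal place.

0.7 mcg/mL

The dosing interval is 3 half-lives, so f = 2^(−3) = 0.125.
At steady state, R = 1/(1 − 0.125) = 8/7.
Single-dose peak C₀ = D/Vd = 1000/200 = 5 mcg/mL.
Steady-state peak Cmax,ss = C₀·R = 5 × 8/7 ≈ 5.714 mcg/mL.
Steady-state trough Cmin,ss = Cmax,ss·f ≈ 5.714 × 0.125 ≈ 0.714 mcg/mL.
Trough 0.7 mcg/mL vs MEC 1 mcg/mL: subtherapeutic.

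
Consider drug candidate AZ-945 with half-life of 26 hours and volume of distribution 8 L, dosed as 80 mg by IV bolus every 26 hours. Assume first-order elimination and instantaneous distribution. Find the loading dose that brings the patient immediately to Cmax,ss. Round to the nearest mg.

f = (1/2)^(26/26) ≈ 0.500000; accumulation ratio R = 1/(1−f) ≈ 2.00000.
Loading dose to hit Cmax,ss on first dose: D_load = D_maint·R ≈ 80 × 2.00000 ≈ 160.00 mg.

160 mg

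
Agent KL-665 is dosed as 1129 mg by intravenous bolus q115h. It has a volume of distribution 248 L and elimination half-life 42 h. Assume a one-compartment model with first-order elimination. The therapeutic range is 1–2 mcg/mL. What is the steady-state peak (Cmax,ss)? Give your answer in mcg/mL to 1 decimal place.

τ/t½ = 115/42 ≈ 2.7381, so fraction remaining f = (1/2)^(115/42) ≈ 0.1499.
Accumulation ratio R = 1/(1 − f) ≈ 1/0.8501 ≈ 1.1763.
Each bolus raises the concentration by D/Vd = 1129/248 ≈ 4.552 mcg/mL.
Steady-state peak Cmax,ss = C₀·R ≈ 4.552 × 1.1763 ≈ 5.355 mcg/mL.
Peak 5.4 mcg/mL vs MTC 2 mcg/mL: exceeds toxic threshold.

5.4 mcg/mL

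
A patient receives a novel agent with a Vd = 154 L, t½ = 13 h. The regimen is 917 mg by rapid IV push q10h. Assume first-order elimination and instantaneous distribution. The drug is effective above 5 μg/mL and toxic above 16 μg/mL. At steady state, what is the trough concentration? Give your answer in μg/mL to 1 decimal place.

8.5 μg/mL

Over one 10-h interval, 10/13 ≈ 0.76923 half-lives elapse, leaving f ≈ 0.5867 of each dose.
At steady state, accumulation factor R = 1/(1 − e^(−kτ)) ≈ 2.4195.
Single-dose peak C₀ = D/Vd = 917/154 ≈ 5.955 μg/mL.
Cmax,ss = C₀/(1 − f) ≈ 5.955/0.4133 ≈ 14.408 μg/mL.
One interval later, Cmin,ss = Cmax,ss·e^(−kτ) ≈ 14.408 × 0.5867 ≈ 8.453 μg/mL.
Trough 8.5 μg/mL vs MEC 5 μg/mL: adequate.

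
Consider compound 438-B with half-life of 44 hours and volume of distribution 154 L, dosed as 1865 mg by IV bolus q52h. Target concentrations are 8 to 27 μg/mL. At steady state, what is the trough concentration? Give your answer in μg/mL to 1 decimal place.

k = ln2/t½ = ln2/44 ≈ 0.015753 h⁻¹; fraction remaining f = e^(−kτ) = e^(−0.015753×52) ≈ 0.4408.
Accumulation ratio R = 1/(1 − f) ≈ 1/0.5592 ≈ 1.7883.
Each bolus raises the concentration by D/Vd = 1865/154 ≈ 12.110 μg/mL.
Cmax,ss = C₀/(1 − f) ≈ 12.110/0.5592 ≈ 21.656 μg/mL.
Steady-state trough Cmin,ss = Cmax,ss·f ≈ 21.656 × 0.4408 ≈ 9.546 μg/mL.
Trough 9.5 μg/mL vs MEC 8 μg/mL: adequate.

9.5 μg/mL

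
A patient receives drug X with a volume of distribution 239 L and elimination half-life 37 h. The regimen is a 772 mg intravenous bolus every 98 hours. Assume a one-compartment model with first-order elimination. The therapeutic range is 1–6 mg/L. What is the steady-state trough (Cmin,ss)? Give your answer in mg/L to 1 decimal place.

0.6 mg/L

τ/t½ = 98/37 ≈ 2.6486, so fraction remaining f = (1/2)^(98/37) ≈ 0.1595.
Single-dose peak C₀ = D/Vd = 772/239 ≈ 3.230 mg/L.
Steady-state trough Cmin,ss = C₀·f/(1−f) ≈ 3.230 × 0.1595/0.8405 ≈ 0.613 mg/L.
Trough 0.6 mg/L vs MEC 1 mg/L: subtherapeutic.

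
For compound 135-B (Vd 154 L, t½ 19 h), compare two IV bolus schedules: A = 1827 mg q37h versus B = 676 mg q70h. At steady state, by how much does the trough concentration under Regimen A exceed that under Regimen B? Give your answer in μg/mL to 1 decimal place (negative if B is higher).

Regimen A: f = (1/2)^(37/19) ≈ 0.2593; Cmin,ss = (1827/154)·f/(1−f) ≈ 4.153 μg/mL.
Regimen B: f = (1/2)^(70/19) ≈ 0.0778; Cmin,ss = (676/154)·f/(1−f) ≈ 0.370 μg/mL.
Difference ≈ 4.153 − 0.370 ≈ 3.783 μg/mL.

3.8 μg/mL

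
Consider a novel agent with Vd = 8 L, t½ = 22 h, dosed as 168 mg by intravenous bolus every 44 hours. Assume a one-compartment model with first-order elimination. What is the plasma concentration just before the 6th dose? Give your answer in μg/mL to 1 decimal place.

f = (1/2)^(τ/t½) = (1/2)^(44/22) ≈ 0.2500.
C₀ = D/Vd = 168/8 ≈ 21.000 μg/mL.
Before the 6th dose, 5 doses have been given. Superposition: Cmin = C₀·(f + f² + … + f^5).
≈ 21.000 × (0.2500 + 0.0625 + 0.0156 + 0.0039 + 0.0010) ≈ 21.000 × 0.3330 ≈ 6.993 μg/mL.

7.0 μg/mL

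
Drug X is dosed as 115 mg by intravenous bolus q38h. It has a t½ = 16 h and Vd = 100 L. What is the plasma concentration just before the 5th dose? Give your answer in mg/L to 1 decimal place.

0.3 mg/L

f = (1/2)^(τ/t½) = (1/2)^(38/16) ≈ 0.1928.
C₀ = D/Vd = 115/100 ≈ 1.150 mg/L.
Before the 5th dose, 4 doses have been given. Superposition: Cmin = C₀·(f + f² + … + f^4).
≈ 1.150 × (0.1928 + 0.0372 + 0.0072 + 0.0014) ≈ 1.150 × 0.2386 ≈ 0.274 mg/L.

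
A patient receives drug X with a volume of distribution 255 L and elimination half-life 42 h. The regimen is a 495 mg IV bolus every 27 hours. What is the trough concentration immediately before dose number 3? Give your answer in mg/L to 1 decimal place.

f = (1/2)^(τ/t½) = (1/2)^(27/42) ≈ 0.6404.
C₀ = D/Vd = 495/255 ≈ 1.941 mg/L.
Before the 3rd dose, 2 doses have been given. Superposition: Cmin = C₀·(f + f²).
≈ 1.941 × (0.6404 + 0.4101) ≈ 1.941 × 1.0505 ≈ 2.039 mg/L.

2.0 mg/L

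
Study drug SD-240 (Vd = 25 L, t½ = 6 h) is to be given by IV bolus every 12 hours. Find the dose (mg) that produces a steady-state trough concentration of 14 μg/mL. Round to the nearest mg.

τ/t½ = 12/6 ≈ 2, so f = (1/2)^(12/6) ≈ 0.250000.
Cmin,ss = (D/Vd)·f/(1−f), so D = Cmin,ss·Vd·(1−f)/f.
D = 14 × 25 × (1−f)/f ≈ 14 × 25 × 3.00000 ≈ 1050.00 mg.

1050 mg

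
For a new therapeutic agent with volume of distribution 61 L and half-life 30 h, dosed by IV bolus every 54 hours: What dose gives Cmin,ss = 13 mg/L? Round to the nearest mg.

1968 mg

τ/t½ = 54/30 ≈ 1.8, so f = (1/2)^(54/30) ≈ 0.287175.
Cmin,ss = (D/Vd)·f/(1−f), so D = Cmin,ss·Vd·(1−f)/f.
D = 13 × 61 × (1−f)/f ≈ 13 × 61 × 2.48220 ≈ 1968.38 mg.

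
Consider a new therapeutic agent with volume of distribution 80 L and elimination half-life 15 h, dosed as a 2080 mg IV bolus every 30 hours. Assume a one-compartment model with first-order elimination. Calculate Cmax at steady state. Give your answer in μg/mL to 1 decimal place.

34.7 μg/mL

The dosing interval is 2 half-lives, so f = 2^(−2) = 0.25.
At steady state, R = 1/(1 − 0.25) = 4/3.
Single-dose peak C₀ = D/Vd = 2080/80 = 26 μg/mL.
Steady-state peak Cmax,ss = C₀·R = 26 × 4/3 ≈ 34.667 μg/mL.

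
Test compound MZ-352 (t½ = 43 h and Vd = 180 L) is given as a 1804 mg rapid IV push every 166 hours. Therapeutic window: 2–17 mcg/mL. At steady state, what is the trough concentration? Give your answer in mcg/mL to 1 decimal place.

k = ln2/t½ = ln2/43 ≈ 0.016120 h⁻¹; fraction remaining f = e^(−kτ) = e^(−0.016120×166) ≈ 0.0688.
Each bolus raises the concentration by D/Vd = 1804/180 ≈ 10.022 mcg/mL.
Steady-state trough Cmin,ss = C₀·f/(1−f) ≈ 10.022 × 0.0688/0.9312 ≈ 0.740 mcg/mL.
Trough 0.7 mcg/mL vs MEC 2 mcg/mL: subtherapeutic.

0.7 mcg/mL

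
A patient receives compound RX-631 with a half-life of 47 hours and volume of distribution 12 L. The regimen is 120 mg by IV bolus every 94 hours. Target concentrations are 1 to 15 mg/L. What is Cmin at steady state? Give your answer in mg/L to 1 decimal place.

τ = 94 h = 2 half-lives, so f = (1/2)^2 = 0.25.
At steady state, R = 1/(1 − 0.25) = 4/3.
Single-dose peak C₀ = D/Vd = 120/12 = 10 mg/L.
Steady-state peak Cmax,ss = C₀·R = 10 × 4/3 ≈ 13.333 mg/L.
Steady-state trough Cmin,ss = Cmax,ss·f ≈ 13.333 × 0.25 ≈ 3.333 mg/L.
Trough 3.3 mg/L vs MEC 1 mg/L: adequate.

3.3 mg/L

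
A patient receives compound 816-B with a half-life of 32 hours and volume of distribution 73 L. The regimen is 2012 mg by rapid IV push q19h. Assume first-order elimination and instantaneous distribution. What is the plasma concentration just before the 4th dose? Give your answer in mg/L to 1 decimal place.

38.4 mg/L

f = (1/2)^(τ/t½) = (1/2)^(19/32) ≈ 0.6626.
C₀ = D/Vd = 2012/73 ≈ 27.562 mg/L.
Before the 4th dose, 3 doses have been given. Superposition: Cmin = C₀·(f + f² + … + f^3).
≈ 27.562 × (0.6626 + 0.4390 + 0.2909) ≈ 27.562 × 1.3925 ≈ 38.380 mg/L.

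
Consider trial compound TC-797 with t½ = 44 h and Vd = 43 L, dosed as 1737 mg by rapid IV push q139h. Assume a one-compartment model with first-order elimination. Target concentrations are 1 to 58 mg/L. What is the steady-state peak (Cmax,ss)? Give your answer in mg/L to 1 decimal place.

45.5 mg/L

Over one 139-h interval, 139/44 ≈ 3.1591 half-lives elapse, leaving f ≈ 0.1119 of each dose.
Accumulation ratio R = 1/(1 − f) ≈ 1/0.8881 ≈ 1.1260.
Single-dose peak C₀ = D/Vd = 1737/43 ≈ 40.395 mg/L.
Steady-state peak Cmax,ss = C₀·R ≈ 40.395 × 1.1260 ≈ 45.485 mg/L.
Peak 45.5 mg/L vs MTC 58 mg/L: below toxic threshold.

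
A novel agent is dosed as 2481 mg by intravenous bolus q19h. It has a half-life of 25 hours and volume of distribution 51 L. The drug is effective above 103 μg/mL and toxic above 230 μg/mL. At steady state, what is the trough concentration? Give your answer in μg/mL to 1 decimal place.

k = ln2/t½ = ln2/25 ≈ 0.027726 h⁻¹; fraction remaining f = e^(−kτ) = e^(−0.027726×19) ≈ 0.5905.
Accumulation ratio R = 1/(1 − f) ≈ 1/0.4095 ≈ 2.4420.
Each bolus raises the concentration by D/Vd = 2481/51 ≈ 48.647 μg/mL.
Steady-state peak Cmax,ss = C₀·R ≈ 48.647 × 2.4420 ≈ 118.796 μg/mL.
Steady-state trough Cmin,ss = Cmax,ss·f ≈ 118.796 × 0.5905 ≈ 70.149 μg/mL.
Trough 70.1 μg/mL vs MEC 103 μg/mL: subtherapeutic.

70.1 μg/mL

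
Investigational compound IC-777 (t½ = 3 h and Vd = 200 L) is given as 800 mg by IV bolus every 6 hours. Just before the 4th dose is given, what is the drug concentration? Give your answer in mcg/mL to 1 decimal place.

1.3 mcg/mL

f = (1/2)^(τ/t½) = (1/2)^(6/3) ≈ 0.2500.
C₀ = D/Vd = 800/200 ≈ 4.000 mcg/mL.
Before the 4th dose, 3 doses have been given. Superposition: Cmin = C₀·(f + f² + … + f^3).
≈ 4.000 × (0.2500 + 0.0625 + 0.0156) ≈ 4.000 × 0.3281 ≈ 1.312 mcg/mL.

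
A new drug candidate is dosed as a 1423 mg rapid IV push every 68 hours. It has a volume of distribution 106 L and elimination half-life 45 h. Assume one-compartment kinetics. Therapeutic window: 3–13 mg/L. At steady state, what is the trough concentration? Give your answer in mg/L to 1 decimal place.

k = ln2/t½ = ln2/45 ≈ 0.015403 h⁻¹; fraction remaining f = e^(−kτ) = e^(−0.015403×68) ≈ 0.3508.
Accumulation ratio R = 1/(1 − f) ≈ 1/0.6492 ≈ 1.5404.
Each bolus raises the concentration by D/Vd = 1423/106 ≈ 13.425 mg/L.
Steady-state peak Cmax,ss = C₀·R ≈ 13.425 × 1.5404 ≈ 20.680 mg/L.
One interval later, Cmin,ss = Cmax,ss·e^(−kτ) ≈ 20.680 × 0.3508 ≈ 7.255 mg/L.
Trough 7.3 mg/L vs MEC 3 mg/L: adequate.

7.3 mg/L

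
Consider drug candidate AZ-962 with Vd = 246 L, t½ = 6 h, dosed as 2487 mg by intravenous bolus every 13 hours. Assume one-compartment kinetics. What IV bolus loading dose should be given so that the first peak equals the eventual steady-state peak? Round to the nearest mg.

3200 mg

f = (1/2)^(13/6) ≈ 0.222725; accumulation ratio R = 1/(1−f) ≈ 1.28655.
Loading dose to hit Cmax,ss on first dose: D_load = D_maint·R ≈ 2487 × 1.28655 ≈ 3199.65 mg.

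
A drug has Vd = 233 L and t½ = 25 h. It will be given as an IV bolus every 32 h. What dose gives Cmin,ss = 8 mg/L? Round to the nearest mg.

τ/t½ = 32/25 ≈ 1.28, so f = (1/2)^(32/25) ≈ 0.411796.
Cmin,ss = (D/Vd)·f/(1−f), so D = Cmin,ss·Vd·(1−f)/f.
D = 8 × 233 × (1−f)/f ≈ 8 × 233 × 1.42839 ≈ 2662.52 mg.

2663 mg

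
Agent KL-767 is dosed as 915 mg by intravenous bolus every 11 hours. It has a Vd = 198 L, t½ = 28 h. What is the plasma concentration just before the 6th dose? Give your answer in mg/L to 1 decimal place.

f = (1/2)^(τ/t½) = (1/2)^(11/28) ≈ 0.7616.
C₀ = D/Vd = 915/198 ≈ 4.621 mg/L.
Before the 6th dose, 5 doses have been given. Superposition: Cmin = C₀·(f + f² + … + f^5).
≈ 4.621 × (0.7616 + 0.5800 + 0.4418 + 0.3364 + 0.2562) ≈ 4.621 × 2.3760 ≈ 10.979 mg/L.

11.0 mg/L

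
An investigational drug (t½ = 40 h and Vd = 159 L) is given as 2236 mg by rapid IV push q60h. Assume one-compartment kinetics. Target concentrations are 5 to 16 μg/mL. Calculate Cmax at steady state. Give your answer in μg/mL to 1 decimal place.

21.8 μg/mL

τ/t½ = 60/40 ≈ 1.5, so fraction remaining f = (1/2)^(60/40) ≈ 0.3536.
At steady state, accumulation factor R = 1/(1 − e^(−kτ)) ≈ 1.5470.
Single-dose peak C₀ = D/Vd = 2236/159 ≈ 14.063 μg/mL.
Steady-state peak Cmax,ss = C₀·R ≈ 14.063 × 1.5470 ≈ 21.755 μg/mL.
Peak 21.8 μg/mL vs MTC 16 μg/mL: exceeds toxic threshold.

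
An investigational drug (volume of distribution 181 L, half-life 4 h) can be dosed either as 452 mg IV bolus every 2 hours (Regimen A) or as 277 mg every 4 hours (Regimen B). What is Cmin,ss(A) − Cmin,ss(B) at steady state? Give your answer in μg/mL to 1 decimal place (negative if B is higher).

4.5 μg/mL

Regimen A: f = (1/2)^(2/4) ≈ 0.7071; Cmin,ss = (452/181)·f/(1−f) ≈ 6.029 μg/mL.
Regimen B: f = (1/2)^(4/4) ≈ 0.5000; Cmin,ss = (277/181)·f/(1−f) ≈ 1.530 μg/mL.
Difference ≈ 6.029 − 1.530 ≈ 4.499 μg/mL.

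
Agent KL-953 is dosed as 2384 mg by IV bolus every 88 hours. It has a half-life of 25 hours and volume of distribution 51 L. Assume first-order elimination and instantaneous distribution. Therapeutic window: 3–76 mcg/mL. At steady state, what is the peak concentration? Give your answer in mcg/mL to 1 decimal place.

Over one 88-h interval, 88/25 ≈ 3.52 half-lives elapse, leaving f ≈ 0.0872 of each dose.
At steady state, accumulation factor R = 1/(1 − e^(−kτ)) ≈ 1.0955.
Single-dose peak C₀ = D/Vd = 2384/51 ≈ 46.745 mcg/mL.
Steady-state peak Cmax,ss = C₀·R ≈ 46.745 × 1.0955 ≈ 51.209 mcg/mL.
Peak 51.2 mcg/mL vs MTC 76 mcg/mL: below toxic threshold.

51.2 mcg/mL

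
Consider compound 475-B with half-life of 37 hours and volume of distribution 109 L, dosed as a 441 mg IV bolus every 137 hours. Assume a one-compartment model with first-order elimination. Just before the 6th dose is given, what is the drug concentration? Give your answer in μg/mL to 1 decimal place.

f = (1/2)^(τ/t½) = (1/2)^(137/37) ≈ 0.0768.
C₀ = D/Vd = 441/109 ≈ 4.046 μg/mL.
Before the 6th dose, 5 doses have been given. Superposition: Cmin = C₀·(f + f² + … + f^5).
≈ 4.046 × (0.0768 + 0.0059 + 0.0005 + 0.0000 + 0.0000) ≈ 4.046 × 0.0832 ≈ 0.337 μg/mL.

0.3 μg/mL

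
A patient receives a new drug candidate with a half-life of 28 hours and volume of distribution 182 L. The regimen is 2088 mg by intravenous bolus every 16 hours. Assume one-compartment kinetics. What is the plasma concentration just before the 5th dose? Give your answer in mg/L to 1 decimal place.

18.8 mg/L

f = (1/2)^(τ/t½) = (1/2)^(16/28) ≈ 0.6730.
C₀ = D/Vd = 2088/182 ≈ 11.473 mg/L.
Before the 5th dose, 4 doses have been given. Superposition: Cmin = C₀·(f + f² + … + f^4).
≈ 11.473 × (0.6730 + 0.4529 + 0.3048 + 0.2051) ≈ 11.473 × 1.6358 ≈ 18.768 mg/L.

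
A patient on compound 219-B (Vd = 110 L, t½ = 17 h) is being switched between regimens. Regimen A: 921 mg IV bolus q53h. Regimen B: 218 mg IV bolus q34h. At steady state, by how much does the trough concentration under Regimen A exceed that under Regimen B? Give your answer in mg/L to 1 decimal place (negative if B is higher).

Regimen A: f = (1/2)^(53/17) ≈ 0.1152; Cmin,ss = (921/110)·f/(1−f) ≈ 1.090 mg/L.
Regimen B: f = (1/2)^(34/17) ≈ 0.2500; Cmin,ss = (218/110)·f/(1−f) ≈ 0.661 mg/L.
Difference ≈ 1.090 − 0.661 ≈ 0.429 mg/L.

0.4 mg/L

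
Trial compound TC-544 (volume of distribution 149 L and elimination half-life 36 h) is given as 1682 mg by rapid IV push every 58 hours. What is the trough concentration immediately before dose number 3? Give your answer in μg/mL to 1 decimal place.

4.9 μg/mL

f = (1/2)^(τ/t½) = (1/2)^(58/36) ≈ 0.3273.
C₀ = D/Vd = 1682/149 ≈ 11.289 μg/mL.
Before the 3rd dose, 2 doses have been given. Superposition: Cmin = C₀·(f + f²).
≈ 11.289 × (0.3273 + 0.1071) ≈ 11.289 × 0.4344 ≈ 4.904 μg/mL.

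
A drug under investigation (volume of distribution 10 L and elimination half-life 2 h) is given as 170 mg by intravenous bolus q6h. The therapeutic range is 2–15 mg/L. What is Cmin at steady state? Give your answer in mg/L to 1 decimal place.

2.4 mg/L

τ = 6 h = 3 half-lives, so f = (1/2)^3 = 0.125.
Accumulation ratio R = 1/(1 − f) = 1/0.875 = 8/7.
Single-dose peak C₀ = D/Vd = 170/10 = 17 mg/L.
Steady-state peak Cmax,ss = C₀·R = 17 × 8/7 ≈ 19.429 mg/L.
Steady-state trough Cmin,ss = Cmax,ss·f ≈ 19.429 × 0.125 ≈ 2.429 mg/L.
Trough 2.4 mg/L vs MEC 2 mg/L: adequate.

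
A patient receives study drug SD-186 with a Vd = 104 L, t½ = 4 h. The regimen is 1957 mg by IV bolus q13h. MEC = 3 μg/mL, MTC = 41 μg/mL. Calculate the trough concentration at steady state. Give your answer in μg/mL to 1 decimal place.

2.2 μg/mL

k = ln2/t½ = ln2/4 ≈ 0.173287 h⁻¹; fraction remaining f = e^(−kτ) = e^(−0.173287×13) ≈ 0.1051.
Accumulation ratio R = 1/(1 − f) ≈ 1/0.8949 ≈ 1.1174.
Single-dose peak C₀ = D/Vd = 1957/104 ≈ 18.817 μg/mL.
Cmax,ss = C₀/(1 − f) ≈ 18.817/0.8949 ≈ 21.027 μg/mL.
One interval later, Cmin,ss = Cmax,ss·e^(−kτ) ≈ 21.027 × 0.1051 ≈ 2.210 μg/mL.
Trough 2.2 μg/mL vs MEC 3 μg/mL: subtherapeutic.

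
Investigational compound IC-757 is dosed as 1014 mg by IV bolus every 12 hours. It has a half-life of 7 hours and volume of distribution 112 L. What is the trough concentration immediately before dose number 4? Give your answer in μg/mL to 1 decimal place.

f = (1/2)^(τ/t½) = (1/2)^(12/7) ≈ 0.3048.
C₀ = D/Vd = 1014/112 ≈ 9.054 μg/mL.
Before the 4th dose, 3 doses have been given. Superposition: Cmin = C₀·(f + f² + … + f^3).
≈ 9.054 × (0.3048 + 0.0929 + 0.0283) ≈ 9.054 × 0.4260 ≈ 3.857 μg/mL.

3.9 μg/mL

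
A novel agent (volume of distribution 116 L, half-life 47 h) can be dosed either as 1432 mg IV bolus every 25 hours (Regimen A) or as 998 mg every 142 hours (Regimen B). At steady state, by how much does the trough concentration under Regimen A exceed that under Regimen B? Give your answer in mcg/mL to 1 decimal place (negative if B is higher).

26.5 mcg/mL

Regimen A: f = (1/2)^(25/47) ≈ 0.6916; Cmin,ss = (1432/116)·f/(1−f) ≈ 27.684 mcg/mL.
Regimen B: f = (1/2)^(142/47) ≈ 0.1232; Cmin,ss = (998/116)·f/(1−f) ≈ 1.209 mcg/mL.
Difference ≈ 27.684 − 1.209 ≈ 26.475 mcg/mL.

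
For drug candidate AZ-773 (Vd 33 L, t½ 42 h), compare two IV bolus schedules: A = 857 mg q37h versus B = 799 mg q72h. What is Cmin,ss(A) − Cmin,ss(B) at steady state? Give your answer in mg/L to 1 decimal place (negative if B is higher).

Regimen A: f = (1/2)^(37/42) ≈ 0.5430; Cmin,ss = (857/33)·f/(1−f) ≈ 30.857 mg/L.
Regimen B: f = (1/2)^(72/42) ≈ 0.3048; Cmin,ss = (799/33)·f/(1−f) ≈ 10.615 mg/L.
Difference ≈ 30.857 − 10.615 ≈ 20.242 mg/L.

20.2 mg/L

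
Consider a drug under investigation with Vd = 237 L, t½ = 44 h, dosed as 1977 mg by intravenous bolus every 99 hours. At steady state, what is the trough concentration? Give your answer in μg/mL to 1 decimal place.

τ/t½ = 99/44 ≈ 2.25, so fraction remaining f = (1/2)^(99/44) ≈ 0.2102.
At steady state, accumulation factor R = 1/(1 − e^(−kτ)) ≈ 1.2661.
Single-dose peak C₀ = D/Vd = 1977/237 ≈ 8.342 μg/mL.
Steady-state peak Cmax,ss = C₀·R ≈ 8.342 × 1.2661 ≈ 10.562 μg/mL.
One interval later, Cmin,ss = Cmax,ss·e^(−kτ) ≈ 10.562 × 0.2102 ≈ 2.220 μg/mL.

2.2 μg/mL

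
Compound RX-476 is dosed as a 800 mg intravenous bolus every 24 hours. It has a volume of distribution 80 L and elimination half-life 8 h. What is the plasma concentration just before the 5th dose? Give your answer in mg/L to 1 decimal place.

f = (1/2)^(τ/t½) = (1/2)^(24/8) ≈ 0.1250.
C₀ = D/Vd = 800/80 ≈ 10.000 mg/L.
Before the 5th dose, 4 doses have been given. Superposition: Cmin = C₀·(f + f² + … + f^4).
≈ 10.000 × (0.1250 + 0.0156 + 0.0020 + 0.0002) ≈ 10.000 × 0.1428 ≈ 1.428 mg/L.

1.4 mg/L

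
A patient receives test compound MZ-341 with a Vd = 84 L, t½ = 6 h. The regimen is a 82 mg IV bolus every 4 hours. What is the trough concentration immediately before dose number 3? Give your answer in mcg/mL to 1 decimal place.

f = (1/2)^(τ/t½) = (1/2)^(4/6) ≈ 0.6300.
C₀ = D/Vd = 82/84 ≈ 0.976 mcg/mL.
Before the 3rd dose, 2 doses have been given. Superposition: Cmin = C₀·(f + f²).
≈ 0.976 × (0.6300 + 0.3969) ≈ 0.976 × 1.0269 ≈ 1.002 mcg/mL.

1.0 mcg/mL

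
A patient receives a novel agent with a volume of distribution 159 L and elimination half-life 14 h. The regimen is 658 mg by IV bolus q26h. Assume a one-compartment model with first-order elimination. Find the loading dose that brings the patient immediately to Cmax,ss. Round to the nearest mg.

f = (1/2)^(26/14) ≈ 0.276022; accumulation ratio R = 1/(1−f) ≈ 1.38126.
Loading dose to hit Cmax,ss on first dose: D_load = D_maint·R ≈ 658 × 1.38126 ≈ 908.87 mg.

909 mg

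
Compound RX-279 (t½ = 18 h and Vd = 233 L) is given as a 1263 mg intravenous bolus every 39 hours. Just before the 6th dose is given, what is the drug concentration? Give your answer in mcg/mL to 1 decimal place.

1.6 mcg/mL

f = (1/2)^(τ/t½) = (1/2)^(39/18) ≈ 0.2227.
C₀ = D/Vd = 1263/233 ≈ 5.421 mcg/mL.
Before the 6th dose, 5 doses have been given. Superposition: Cmin = C₀·(f + f² + … + f^5).
≈ 5.421 × (0.2227 + 0.0496 + 0.0110 + 0.0025 + 0.0005) ≈ 5.421 × 0.2863 ≈ 1.552 mcg/mL.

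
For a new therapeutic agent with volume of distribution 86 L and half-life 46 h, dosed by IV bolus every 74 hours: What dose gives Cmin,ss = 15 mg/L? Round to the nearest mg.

2644 mg

τ/t½ = 74/46 ≈ 1.6087, so f = (1/2)^(74/46) ≈ 0.327895.
Cmin,ss = (D/Vd)·f/(1−f), so D = Cmin,ss·Vd·(1−f)/f.
D = 15 × 86 × (1−f)/f ≈ 15 × 86 × 2.04976 ≈ 2644.19 mg.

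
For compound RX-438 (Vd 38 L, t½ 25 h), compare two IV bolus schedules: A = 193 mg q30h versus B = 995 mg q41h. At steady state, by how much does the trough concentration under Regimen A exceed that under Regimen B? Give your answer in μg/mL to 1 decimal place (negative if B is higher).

Regimen A: f = (1/2)^(30/25) ≈ 0.4353; Cmin,ss = (193/38)·f/(1−f) ≈ 3.915 μg/mL.
Regimen B: f = (1/2)^(41/25) ≈ 0.3209; Cmin,ss = (995/38)·f/(1−f) ≈ 12.373 μg/mL.
Difference ≈ 3.915 − 12.373 ≈ -8.458 μg/mL.

-8.5 μg/mL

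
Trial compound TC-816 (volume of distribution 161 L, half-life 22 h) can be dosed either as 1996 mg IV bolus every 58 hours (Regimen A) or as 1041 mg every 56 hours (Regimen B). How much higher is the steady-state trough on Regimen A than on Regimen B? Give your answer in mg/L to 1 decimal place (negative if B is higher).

1.0 mg/L

Regimen A: f = (1/2)^(58/22) ≈ 0.1608; Cmin,ss = (1996/161)·f/(1−f) ≈ 2.376 mg/L.
Regimen B: f = (1/2)^(56/22) ≈ 0.1713; Cmin,ss = (1041/161)·f/(1−f) ≈ 1.337 mg/L.
Difference ≈ 2.376 − 1.337 ≈ 1.039 mg/L.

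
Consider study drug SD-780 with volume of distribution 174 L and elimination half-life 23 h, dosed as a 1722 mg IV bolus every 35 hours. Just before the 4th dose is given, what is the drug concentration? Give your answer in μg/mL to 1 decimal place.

5.1 μg/mL

f = (1/2)^(τ/t½) = (1/2)^(35/23) ≈ 0.3483.
C₀ = D/Vd = 1722/174 ≈ 9.897 μg/mL.
Before the 4th dose, 3 doses have been given. Superposition: Cmin = C₀·(f + f² + … + f^3).
≈ 9.897 × (0.3483 + 0.1213 + 0.0423) ≈ 9.897 × 0.5119 ≈ 5.066 μg/mL.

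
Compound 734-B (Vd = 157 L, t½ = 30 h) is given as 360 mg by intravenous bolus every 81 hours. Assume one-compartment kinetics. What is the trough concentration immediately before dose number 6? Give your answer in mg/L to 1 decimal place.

0.4 mg/L

f = (1/2)^(τ/t½) = (1/2)^(81/30) ≈ 0.1539.
C₀ = D/Vd = 360/157 ≈ 2.293 mg/L.
Before the 6th dose, 5 doses have been given. Superposition: Cmin = C₀·(f + f² + … + f^5).
≈ 2.293 × (0.1539 + 0.0237 + 0.0036 + 0.0006 + 0.0001) ≈ 2.293 × 0.1819 ≈ 0.417 mg/L.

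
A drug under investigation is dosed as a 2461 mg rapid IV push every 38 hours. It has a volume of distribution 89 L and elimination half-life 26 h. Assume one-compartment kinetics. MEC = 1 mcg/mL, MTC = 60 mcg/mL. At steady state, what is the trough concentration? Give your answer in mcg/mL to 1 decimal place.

15.8 mcg/mL

k = ln2/t½ = ln2/26 ≈ 0.026660 h⁻¹; fraction remaining f = e^(−kτ) = e^(−0.026660×38) ≈ 0.3631.
Accumulation ratio R = 1/(1 − f) ≈ 1/0.6369 ≈ 1.5701.
Single-dose peak C₀ = D/Vd = 2461/89 ≈ 27.652 mcg/mL.
Cmax,ss = C₀/(1 − f) ≈ 27.652/0.6369 ≈ 43.417 mcg/mL.
One interval later, Cmin,ss = Cmax,ss·e^(−kτ) ≈ 43.417 × 0.3631 ≈ 15.765 mcg/mL.
Trough 15.8 mcg/mL vs MEC 1 mcg/mL: adequate.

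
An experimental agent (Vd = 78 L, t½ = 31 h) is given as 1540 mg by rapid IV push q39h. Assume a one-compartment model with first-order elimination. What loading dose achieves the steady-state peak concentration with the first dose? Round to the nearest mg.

2647 mg

f = (1/2)^(39/31) ≈ 0.418105; accumulation ratio R = 1/(1−f) ≈ 1.71852.
Loading dose to hit Cmax,ss on first dose: D_load = D_maint·R ≈ 1540 × 1.71852 ≈ 2646.52 mg.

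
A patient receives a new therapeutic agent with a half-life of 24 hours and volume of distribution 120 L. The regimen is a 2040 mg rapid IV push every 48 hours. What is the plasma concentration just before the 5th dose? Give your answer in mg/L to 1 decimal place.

5.6 mg/L

f = (1/2)^(τ/t½) = (1/2)^(48/24) ≈ 0.2500.
C₀ = D/Vd = 2040/120 ≈ 17.000 mg/L.
Before the 5th dose, 4 doses have been given. Superposition: Cmin = C₀·(f + f² + … + f^4).
≈ 17.000 × (0.2500 + 0.0625 + 0.0156 + 0.0039) ≈ 17.000 × 0.3320 ≈ 5.644 mg/L.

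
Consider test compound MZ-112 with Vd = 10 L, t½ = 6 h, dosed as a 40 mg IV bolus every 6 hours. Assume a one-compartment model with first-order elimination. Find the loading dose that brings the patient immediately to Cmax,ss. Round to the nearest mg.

80 mg

f = (1/2)^(6/6) ≈ 0.500000; accumulation ratio R = 1/(1−f) ≈ 2.00000.
Loading dose to hit Cmax,ss on first dose: D_load = D_maint·R ≈ 40 × 2.00000 ≈ 80.00 mg.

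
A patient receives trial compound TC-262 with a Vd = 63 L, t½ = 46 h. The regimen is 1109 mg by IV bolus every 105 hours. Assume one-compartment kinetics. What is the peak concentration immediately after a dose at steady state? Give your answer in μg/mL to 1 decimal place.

k = ln2/t½ = ln2/46 ≈ 0.015068 h⁻¹; fraction remaining f = e^(−kτ) = e^(−0.015068×105) ≈ 0.2055.
At steady state, accumulation factor R = 1/(1 − e^(−kτ)) ≈ 1.2587.
Single-dose peak C₀ = D/Vd = 1109/63 ≈ 17.603 μg/mL.
Cmax,ss = C₀/(1 − f) ≈ 17.603/0.7945 ≈ 22.156 μg/mL.

22.2 μg/mL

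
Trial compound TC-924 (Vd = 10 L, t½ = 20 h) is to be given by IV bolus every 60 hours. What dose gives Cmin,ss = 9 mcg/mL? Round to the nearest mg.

630 mg

τ/t½ = 60/20 ≈ 3, so f = (1/2)^(60/20) ≈ 0.125000.
Cmin,ss = (D/Vd)·f/(1−f), so D = Cmin,ss·Vd·(1−f)/f.
D = 9 × 10 × (1−f)/f ≈ 9 × 10 × 7.00000 ≈ 630.00 mg.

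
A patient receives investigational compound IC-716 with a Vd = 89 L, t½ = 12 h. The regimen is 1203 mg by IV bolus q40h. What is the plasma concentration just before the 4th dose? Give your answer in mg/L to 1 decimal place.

1.5 mg/L

f = (1/2)^(τ/t½) = (1/2)^(40/12) ≈ 0.0992.
C₀ = D/Vd = 1203/89 ≈ 13.517 mg/L.
Before the 4th dose, 3 doses have been given. Superposition: Cmin = C₀·(f + f² + … + f^3).
≈ 13.517 × (0.0992 + 0.0098 + 0.0010) ≈ 13.517 × 0.1100 ≈ 1.487 mg/L.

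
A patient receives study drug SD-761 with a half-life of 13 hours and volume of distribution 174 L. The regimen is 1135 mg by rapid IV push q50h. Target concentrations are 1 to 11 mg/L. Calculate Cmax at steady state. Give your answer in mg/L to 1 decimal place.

k = ln2/t½ = ln2/13 ≈ 0.053319 h⁻¹; fraction remaining f = e^(−kτ) = e^(−0.053319×50) ≈ 0.0695.
Accumulation ratio R = 1/(1 − f) ≈ 1/0.9305 ≈ 1.0747.
Single-dose peak C₀ = D/Vd = 1135/174 ≈ 6.523 mg/L.
Cmax,ss = C₀/(1 − f) ≈ 6.523/0.9305 ≈ 7.010 mg/L.
Peak 7.0 mg/L vs MTC 11 mg/L: below toxic threshold.

7.0 mg/L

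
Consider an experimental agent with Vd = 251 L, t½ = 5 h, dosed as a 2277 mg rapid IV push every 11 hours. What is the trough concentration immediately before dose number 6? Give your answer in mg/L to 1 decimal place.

2.5 mg/L

f = (1/2)^(τ/t½) = (1/2)^(11/5) ≈ 0.2176.
C₀ = D/Vd = 2277/251 ≈ 9.072 mg/L.
Before the 6th dose, 5 doses have been given. Superposition: Cmin = C₀·(f + f² + … + f^5).
≈ 9.072 × (0.2176 + 0.0473 + 0.0103 + 0.0022 + 0.0005) ≈ 9.072 × 0.2779 ≈ 2.521 mg/L.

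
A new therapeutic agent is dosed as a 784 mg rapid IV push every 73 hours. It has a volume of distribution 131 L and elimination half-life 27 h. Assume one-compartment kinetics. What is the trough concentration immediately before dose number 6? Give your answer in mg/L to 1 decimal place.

f = (1/2)^(τ/t½) = (1/2)^(73/27) ≈ 0.1535.
C₀ = D/Vd = 784/131 ≈ 5.985 mg/L.
Before the 6th dose, 5 doses have been given. Superposition: Cmin = C₀·(f + f² + … + f^5).
≈ 5.985 × (0.1535 + 0.0236 + 0.0036 + 0.0006 + 0.0001) ≈ 5.985 × 0.1814 ≈ 1.086 mg/L.

1.1 mg/L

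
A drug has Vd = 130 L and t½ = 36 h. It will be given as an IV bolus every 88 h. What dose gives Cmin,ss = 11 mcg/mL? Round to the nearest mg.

6354 mg

τ/t½ = 88/36 ≈ 2.4444, so f = (1/2)^(88/36) ≈ 0.183717.
Cmin,ss = (D/Vd)·f/(1−f), so D = Cmin,ss·Vd·(1−f)/f.
D = 11 × 130 × (1−f)/f ≈ 11 × 130 × 4.44315 ≈ 6353.70 mg.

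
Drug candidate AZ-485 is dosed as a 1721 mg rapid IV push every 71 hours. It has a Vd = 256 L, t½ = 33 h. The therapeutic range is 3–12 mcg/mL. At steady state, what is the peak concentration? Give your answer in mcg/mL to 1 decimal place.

Over one 71-h interval, 71/33 ≈ 2.1515 half-lives elapse, leaving f ≈ 0.2251 of each dose.
Accumulation ratio R = 1/(1 − f) ≈ 1/0.7749 ≈ 1.2905.
Single-dose peak C₀ = D/Vd = 1721/256 ≈ 6.723 mcg/mL.
Steady-state peak Cmax,ss = C₀·R ≈ 6.723 × 1.2905 ≈ 8.676 mcg/mL.
Peak 8.7 mcg/mL vs MTC 12 mcg/mL: below toxic threshold.

8.7 mcg/mL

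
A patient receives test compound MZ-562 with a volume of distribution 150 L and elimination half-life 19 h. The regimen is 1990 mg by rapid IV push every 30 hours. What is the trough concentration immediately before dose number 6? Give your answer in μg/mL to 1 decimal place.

f = (1/2)^(τ/t½) = (1/2)^(30/19) ≈ 0.3347.
C₀ = D/Vd = 1990/150 ≈ 13.267 μg/mL.
Before the 6th dose, 5 doses have been given. Superposition: Cmin = C₀·(f + f² + … + f^5).
≈ 13.267 × (0.3347 + 0.1120 + 0.0375 + 0.0125 + 0.0042) ≈ 13.267 × 0.5009 ≈ 6.645 μg/mL.

6.6 μg/mL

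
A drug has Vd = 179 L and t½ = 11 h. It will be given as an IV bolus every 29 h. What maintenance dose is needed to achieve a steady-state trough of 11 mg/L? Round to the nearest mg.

10274 mg

τ/t½ = 29/11 ≈ 2.6364, so f = (1/2)^(29/11) ≈ 0.160833.
Cmin,ss = (D/Vd)·f/(1−f), so D = Cmin,ss·Vd·(1−f)/f.
D = 11 × 179 × (1−f)/f ≈ 11 × 179 × 5.21763 ≈ 10273.51 mg.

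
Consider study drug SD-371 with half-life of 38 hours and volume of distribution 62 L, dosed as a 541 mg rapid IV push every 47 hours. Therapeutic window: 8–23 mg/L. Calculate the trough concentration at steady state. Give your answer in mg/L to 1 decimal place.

6.4 mg/L

τ/t½ = 47/38 ≈ 1.2368, so fraction remaining f = (1/2)^(47/38) ≈ 0.4243.
Each bolus raises the concentration by D/Vd = 541/62 ≈ 8.726 mg/L.
Steady-state trough Cmin,ss = C₀·f/(1−f) ≈ 8.726 × 0.4243/0.5757 ≈ 6.431 mg/L.
Trough 6.4 mg/L vs MEC 8 mg/L: subtherapeutic.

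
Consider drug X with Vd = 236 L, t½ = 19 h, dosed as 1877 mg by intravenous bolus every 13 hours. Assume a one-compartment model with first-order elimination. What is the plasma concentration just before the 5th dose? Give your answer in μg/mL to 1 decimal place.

f = (1/2)^(τ/t½) = (1/2)^(13/19) ≈ 0.6223.
C₀ = D/Vd = 1877/236 ≈ 7.953 μg/mL.
Before the 5th dose, 4 doses have been given. Superposition: Cmin = C₀·(f + f² + … + f^4).
≈ 7.953 × (0.6223 + 0.3873 + 0.2410 + 0.1500) ≈ 7.953 × 1.4006 ≈ 11.139 μg/mL.

11.1 μg/mL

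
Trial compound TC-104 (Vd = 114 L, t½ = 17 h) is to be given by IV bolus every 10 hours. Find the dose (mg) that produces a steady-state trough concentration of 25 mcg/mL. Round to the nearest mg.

τ/t½ = 10/17 ≈ 0.58824, so f = (1/2)^(10/17) ≈ 0.665156.
Cmin,ss = (D/Vd)·f/(1−f), so D = Cmin,ss·Vd·(1−f)/f.
D = 25 × 114 × (1−f)/f ≈ 25 × 114 × 0.50341 ≈ 1434.72 mg.

1435 mg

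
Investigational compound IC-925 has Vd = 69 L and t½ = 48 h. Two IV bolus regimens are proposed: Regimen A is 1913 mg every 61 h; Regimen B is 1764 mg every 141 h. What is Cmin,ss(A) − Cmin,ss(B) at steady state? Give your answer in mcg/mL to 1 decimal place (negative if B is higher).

Regimen A: f = (1/2)^(61/48) ≈ 0.4144; Cmin,ss = (1913/69)·f/(1−f) ≈ 19.619 mcg/mL.
Regimen B: f = (1/2)^(141/48) ≈ 0.1305; Cmin,ss = (1764/69)·f/(1−f) ≈ 3.837 mcg/mL.
Difference ≈ 19.619 − 3.837 ≈ 15.782 mcg/mL.

15.8 mcg/mL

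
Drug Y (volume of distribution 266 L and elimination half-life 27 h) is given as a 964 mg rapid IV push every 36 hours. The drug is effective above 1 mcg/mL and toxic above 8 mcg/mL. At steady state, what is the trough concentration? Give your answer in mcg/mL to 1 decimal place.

Over one 36-h interval, 36/27 ≈ 1.3333 half-lives elapse, leaving f ≈ 0.3969 of each dose.
At steady state, accumulation factor R = 1/(1 − e^(−kτ)) ≈ 1.6581.
Single-dose peak C₀ = D/Vd = 964/266 ≈ 3.624 mcg/mL.
Cmax,ss = C₀/(1 − f) ≈ 3.624/0.6031 ≈ 6.009 mcg/mL.
Steady-state trough Cmin,ss = Cmax,ss·f ≈ 6.009 × 0.3969 ≈ 2.385 mcg/mL.
Trough 2.4 mcg/mL vs MEC 1 mcg/mL: adequate.

2.4 mcg/mL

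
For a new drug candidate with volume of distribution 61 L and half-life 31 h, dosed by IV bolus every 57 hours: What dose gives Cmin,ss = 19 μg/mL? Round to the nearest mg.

τ/t½ = 57/31 ≈ 1.8387, so f = (1/2)^(57/31) ≈ 0.279572.
Cmin,ss = (D/Vd)·f/(1−f), so D = Cmin,ss·Vd·(1−f)/f.
D = 19 × 61 × (1−f)/f ≈ 19 × 61 × 2.57690 ≈ 2986.63 mg.

2987 mg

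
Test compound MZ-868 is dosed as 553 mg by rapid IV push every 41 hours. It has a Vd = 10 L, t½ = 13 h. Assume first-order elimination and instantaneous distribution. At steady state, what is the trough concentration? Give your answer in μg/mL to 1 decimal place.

7.0 μg/mL

k = ln2/t½ = ln2/13 ≈ 0.053319 h⁻¹; fraction remaining f = e^(−kτ) = e^(−0.053319×41) ≈ 0.1124.
Single-dose peak C₀ = D/Vd = 553/10 ≈ 55.300 μg/mL.
Steady-state trough Cmin,ss = C₀·f/(1−f) ≈ 55.300 × 0.1124/0.8876 ≈ 7.003 μg/mL.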